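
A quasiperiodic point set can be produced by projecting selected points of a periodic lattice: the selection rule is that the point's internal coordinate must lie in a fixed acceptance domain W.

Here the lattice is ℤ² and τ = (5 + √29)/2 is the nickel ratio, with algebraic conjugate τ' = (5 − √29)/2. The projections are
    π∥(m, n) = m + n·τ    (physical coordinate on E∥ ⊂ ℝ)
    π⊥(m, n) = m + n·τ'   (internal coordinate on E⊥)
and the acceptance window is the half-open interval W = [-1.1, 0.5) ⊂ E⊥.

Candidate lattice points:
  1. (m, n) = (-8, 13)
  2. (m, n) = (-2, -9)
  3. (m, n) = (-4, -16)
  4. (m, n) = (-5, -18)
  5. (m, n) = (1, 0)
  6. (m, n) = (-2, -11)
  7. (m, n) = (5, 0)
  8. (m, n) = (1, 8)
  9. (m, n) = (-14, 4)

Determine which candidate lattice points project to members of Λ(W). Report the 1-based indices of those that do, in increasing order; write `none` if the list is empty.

2, 3, 6, 8

τ' = (5−√29)/2 ≈ -0.192582.
#1 (-8,13): internal coord -8 + (13)·τ' = -10.503571; -10.503571 ∉ [-1.1, 0.5) → out
#2 (-2,-9): internal coord -2 + (-9)·τ' = -0.266758; -0.266758 ∈ [-1.1, 0.5) → IN Λ
#3 (-4,-16): internal coord -4 + (-16)·τ' = -0.918682; -0.918682 ∈ [-1.1, 0.5) → IN Λ
#4 (-5,-18): internal coord -5 + (-18)·τ' = -1.533517; -1.533517 ∉ [-1.1, 0.5) → out
#5 (1,0): internal coord 1 + (0)·τ' = +1.000000; +1.000000 ∉ [-1.1, 0.5) → out
#6 (-2,-11): internal coord -2 + (-11)·τ' = +0.118406; +0.118406 ∈ [-1.1, 0.5) → IN Λ
#7 (5,0): internal coord 5 + (0)·τ' = +5.000000; +5.000000 ∉ [-1.1, 0.5) → out
#8 (1,8): internal coord 1 + (8)·τ' = -0.540659; -0.540659 ∈ [-1.1, 0.5) → IN Λ
#9 (-14,4): internal coord -14 + (4)·τ' = -14.770330; -14.770330 ∉ [-1.1, 0.5) → out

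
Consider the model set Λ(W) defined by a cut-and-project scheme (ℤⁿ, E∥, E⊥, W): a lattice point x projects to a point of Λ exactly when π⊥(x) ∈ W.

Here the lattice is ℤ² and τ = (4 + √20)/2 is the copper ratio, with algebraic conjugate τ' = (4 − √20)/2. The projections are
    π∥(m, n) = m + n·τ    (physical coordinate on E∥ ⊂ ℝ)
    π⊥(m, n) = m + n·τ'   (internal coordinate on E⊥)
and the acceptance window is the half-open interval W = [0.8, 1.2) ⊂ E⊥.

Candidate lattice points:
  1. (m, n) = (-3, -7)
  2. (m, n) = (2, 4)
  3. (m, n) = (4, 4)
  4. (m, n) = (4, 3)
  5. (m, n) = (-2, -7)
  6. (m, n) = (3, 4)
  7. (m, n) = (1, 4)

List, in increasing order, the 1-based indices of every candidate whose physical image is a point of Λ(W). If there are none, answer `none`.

2

Numerically τ ≈ 4.23607 and τ' = −1/τ ≈ -0.23607.
#1 (-3,-7): internal coord -3 + (-7)·τ' = -1.34752; -1.34752 ∉ [0.8, 1.2) → out
#2 (2,4): internal coord 2 + (4)·τ' = +1.05573; +1.05573 ∈ [0.8, 1.2) → IN Λ
#3 (4,4): internal coord 4 + (4)·τ' = +3.05573; +3.05573 ∉ [0.8, 1.2) → out
#4 (4,3): internal coord 4 + (3)·τ' = +3.29180; +3.29180 ∉ [0.8, 1.2) → out
#5 (-2,-7): internal coord -2 + (-7)·τ' = -0.34752; -0.34752 ∉ [0.8, 1.2) → out
#6 (3,4): internal coord 3 + (4)·τ' = +2.05573; +2.05573 ∉ [0.8, 1.2) → out
#7 (1,4): internal coord 1 + (4)·τ' = +0.05573; +0.05573 ∉ [0.8, 1.2) → out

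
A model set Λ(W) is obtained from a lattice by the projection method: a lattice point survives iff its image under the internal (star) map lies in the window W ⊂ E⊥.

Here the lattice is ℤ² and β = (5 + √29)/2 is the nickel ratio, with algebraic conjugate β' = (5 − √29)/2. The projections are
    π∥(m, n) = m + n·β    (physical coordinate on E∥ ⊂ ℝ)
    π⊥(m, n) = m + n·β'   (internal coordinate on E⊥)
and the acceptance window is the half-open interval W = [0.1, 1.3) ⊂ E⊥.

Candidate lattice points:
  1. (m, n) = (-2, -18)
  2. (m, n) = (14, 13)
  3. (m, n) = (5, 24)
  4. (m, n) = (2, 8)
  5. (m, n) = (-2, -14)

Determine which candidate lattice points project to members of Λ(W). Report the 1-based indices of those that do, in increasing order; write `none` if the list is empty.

3, 4, 5

Compute β' = (5−√29)/2 = -0.19258, so π⊥(m,n) = m -0.19258·n.
candidate 1: (m,n)=(-2,-18) → π∥ = -2-18·β ≈ -95.46648, π⊥ = -2-18·β' ≈ 1.46648 ∉ [0.1, 1.3) ⇒ out
candidate 2: (m,n)=(14,13) → π∥ = 14+13·β ≈ 81.50357, π⊥ = 14+13·β' ≈ 11.49643 ∉ [0.1, 1.3) ⇒ out
candidate 3: (m,n)=(5,24) → π∥ = 5+24·β ≈ 129.62198, π⊥ = 5+24·β' ≈ 0.37802 ∈ [0.1, 1.3) ⇒ IN Λ
candidate 4: (m,n)=(2,8) → π∥ = 2+8·β ≈ 43.54066, π⊥ = 2+8·β' ≈ 0.45934 ∈ [0.1, 1.3) ⇒ IN Λ
candidate 5: (m,n)=(-2,-14) → π∥ = -2-14·β ≈ -74.69615, π⊥ = -2-14·β' ≈ 0.69615 ∈ [0.1, 1.3) ⇒ IN Λ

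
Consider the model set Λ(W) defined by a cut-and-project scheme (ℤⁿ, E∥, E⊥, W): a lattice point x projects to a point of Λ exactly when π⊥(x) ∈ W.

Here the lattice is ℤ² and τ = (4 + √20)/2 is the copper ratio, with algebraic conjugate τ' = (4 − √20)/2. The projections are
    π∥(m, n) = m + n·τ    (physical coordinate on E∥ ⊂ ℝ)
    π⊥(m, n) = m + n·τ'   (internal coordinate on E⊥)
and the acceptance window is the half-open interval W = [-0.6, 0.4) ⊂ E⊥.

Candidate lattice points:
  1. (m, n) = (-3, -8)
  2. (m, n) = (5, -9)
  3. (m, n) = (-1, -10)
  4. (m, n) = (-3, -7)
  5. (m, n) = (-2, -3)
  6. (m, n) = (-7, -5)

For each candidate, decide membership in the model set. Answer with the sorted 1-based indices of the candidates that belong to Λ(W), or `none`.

Compute τ' = (4−√20)/2 = -0.236068, so π⊥(m,n) = m -0.236068·n.
[1] lift (-3,-8): star map gives -1.111456; window check -0.6 ≤ -1.111456 < 0.4 is false → out
[2] lift (5,-9): star map gives 7.124612; window check -0.6 ≤ 7.124612 < 0.4 is false → out
[3] lift (-1,-10): star map gives 1.360680; window check -0.6 ≤ 1.360680 < 0.4 is false → out
[4] lift (-3,-7): star map gives -1.347524; window check -0.6 ≤ -1.347524 < 0.4 is false → out
[5] lift (-2,-3): star map gives -1.291796; window check -0.6 ≤ -1.291796 < 0.4 is false → out
[6] lift (-7,-5): star map gives -5.819660; window check -0.6 ≤ -5.819660 < 0.4 is false → out

none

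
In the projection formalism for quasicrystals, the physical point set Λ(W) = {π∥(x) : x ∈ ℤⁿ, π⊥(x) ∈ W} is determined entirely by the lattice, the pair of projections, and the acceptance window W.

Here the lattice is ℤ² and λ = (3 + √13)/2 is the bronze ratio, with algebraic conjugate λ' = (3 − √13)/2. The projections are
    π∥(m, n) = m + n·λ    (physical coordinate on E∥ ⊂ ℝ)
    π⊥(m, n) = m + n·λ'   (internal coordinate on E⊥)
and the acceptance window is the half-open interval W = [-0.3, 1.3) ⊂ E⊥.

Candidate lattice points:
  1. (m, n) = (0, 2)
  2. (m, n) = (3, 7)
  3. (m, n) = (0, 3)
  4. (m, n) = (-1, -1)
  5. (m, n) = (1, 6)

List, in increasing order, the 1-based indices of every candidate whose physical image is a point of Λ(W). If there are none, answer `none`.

Compute λ' = (3−√13)/2 = -0.3028, so π⊥(m,n) = m -0.3028·n.
#1 (0,2): internal coord 0 + (2)·λ' = -0.6056; -0.6056 ∉ [-0.3, 1.3) → out
#2 (3,7): internal coord 3 + (7)·λ' = +0.8806; +0.8806 ∈ [-0.3, 1.3) → IN Λ
#3 (0,3): internal coord 0 + (3)·λ' = -0.9083; -0.9083 ∉ [-0.3, 1.3) → out
#4 (-1,-1): internal coord -1 + (-1)·λ' = -0.6972; -0.6972 ∉ [-0.3, 1.3) → out
#5 (1,6): internal coord 1 + (6)·λ' = -0.8167; -0.8167 ∉ [-0.3, 1.3) → out

2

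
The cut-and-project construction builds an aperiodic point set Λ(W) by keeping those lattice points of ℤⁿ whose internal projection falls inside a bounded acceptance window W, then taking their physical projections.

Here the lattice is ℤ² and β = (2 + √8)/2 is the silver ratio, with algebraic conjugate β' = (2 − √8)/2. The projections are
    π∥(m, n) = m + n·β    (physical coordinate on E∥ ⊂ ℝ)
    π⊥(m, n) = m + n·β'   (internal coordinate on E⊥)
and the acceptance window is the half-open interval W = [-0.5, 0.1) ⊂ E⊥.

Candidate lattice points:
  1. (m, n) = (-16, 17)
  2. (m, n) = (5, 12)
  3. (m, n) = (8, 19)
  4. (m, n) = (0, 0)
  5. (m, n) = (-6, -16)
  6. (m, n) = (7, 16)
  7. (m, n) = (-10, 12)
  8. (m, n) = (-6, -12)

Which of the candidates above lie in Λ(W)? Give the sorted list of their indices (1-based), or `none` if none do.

2, 4

Numerically β ≈ 2.4142 and β' = −1/β ≈ -0.4142.
candidate 1: (m,n)=(-16,17) → π∥ = -16+17·β ≈ 25.0416, π⊥ = -16+17·β' ≈ -23.0416 ∉ [-0.5, 0.1) ⇒ out
candidate 2: (m,n)=(5,12) → π∥ = 5+12·β ≈ 33.9706, π⊥ = 5+12·β' ≈ 0.0294 ∈ [-0.5, 0.1) ⇒ IN Λ
candidate 3: (m,n)=(8,19) → π∥ = 8+19·β ≈ 53.8701, π⊥ = 8+19·β' ≈ 0.1299 ∉ [-0.5, 0.1) ⇒ out
candidate 4: (m,n)=(0,0) → π∥ = 0+0·β ≈ 0.0000, π⊥ = 0+0·β' ≈ 0.0000 ∈ [-0.5, 0.1) ⇒ IN Λ
candidate 5: (m,n)=(-6,-16) → π∥ = -6-16·β ≈ -44.6274, π⊥ = -6-16·β' ≈ 0.6274 ∉ [-0.5, 0.1) ⇒ out
candidate 6: (m,n)=(7,16) → π∥ = 7+16·β ≈ 45.6274, π⊥ = 7+16·β' ≈ 0.3726 ∉ [-0.5, 0.1) ⇒ out
candidate 7: (m,n)=(-10,12) → π∥ = -10+12·β ≈ 18.9706, π⊥ = -10+12·β' ≈ -14.9706 ∉ [-0.5, 0.1) ⇒ out
candidate 8: (m,n)=(-6,-12) → π∥ = -6-12·β ≈ -34.9706, π⊥ = -6-12·β' ≈ -1.0294 ∉ [-0.5, 0.1) ⇒ out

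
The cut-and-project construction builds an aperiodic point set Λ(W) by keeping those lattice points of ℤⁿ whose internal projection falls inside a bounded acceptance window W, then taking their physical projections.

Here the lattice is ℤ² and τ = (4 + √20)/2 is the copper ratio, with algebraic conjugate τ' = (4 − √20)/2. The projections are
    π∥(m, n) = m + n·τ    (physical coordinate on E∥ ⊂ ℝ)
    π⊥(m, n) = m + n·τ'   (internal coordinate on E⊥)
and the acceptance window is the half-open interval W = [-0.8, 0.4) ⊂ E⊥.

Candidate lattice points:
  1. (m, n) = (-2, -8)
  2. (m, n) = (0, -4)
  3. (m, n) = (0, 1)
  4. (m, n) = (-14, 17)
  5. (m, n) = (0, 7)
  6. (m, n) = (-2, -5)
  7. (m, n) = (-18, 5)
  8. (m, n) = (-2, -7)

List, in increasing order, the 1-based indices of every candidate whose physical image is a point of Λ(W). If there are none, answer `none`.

1, 3, 8

Numerically τ ≈ 4.2361 and τ' = −1/τ ≈ -0.2361.
candidate 1: (m,n)=(-2,-8) → π∥ = -2-8·τ ≈ -35.8885, π⊥ = -2-8·τ' ≈ -0.1115 ∈ [-0.8, 0.4) ⇒ IN Λ
candidate 2: (m,n)=(0,-4) → π∥ = 0-4·τ ≈ -16.9443, π⊥ = 0-4·τ' ≈ 0.9443 ∉ [-0.8, 0.4) ⇒ out
candidate 3: (m,n)=(0,1) → π∥ = 0+1·τ ≈ 4.2361, π⊥ = 0+1·τ' ≈ -0.2361 ∈ [-0.8, 0.4) ⇒ IN Λ
candidate 4: (m,n)=(-14,17) → π∥ = -14+17·τ ≈ 58.0132, π⊥ = -14+17·τ' ≈ -18.0132 ∉ [-0.8, 0.4) ⇒ out
candidate 5: (m,n)=(0,7) → π∥ = 0+7·τ ≈ 29.6525, π⊥ = 0+7·τ' ≈ -1.6525 ∉ [-0.8, 0.4) ⇒ out
candidate 6: (m,n)=(-2,-5) → π∥ = -2-5·τ ≈ -23.1803, π⊥ = -2-5·τ' ≈ -0.8197 ∉ [-0.8, 0.4) ⇒ out
candidate 7: (m,n)=(-18,5) → π∥ = -18+5·τ ≈ 3.1803, π⊥ = -18+5·τ' ≈ -19.1803 ∉ [-0.8, 0.4) ⇒ out
candidate 8: (m,n)=(-2,-7) → π∥ = -2-7·τ ≈ -31.6525, π⊥ = -2-7·τ' ≈ -0.3475 ∈ [-0.8, 0.4) ⇒ IN Λ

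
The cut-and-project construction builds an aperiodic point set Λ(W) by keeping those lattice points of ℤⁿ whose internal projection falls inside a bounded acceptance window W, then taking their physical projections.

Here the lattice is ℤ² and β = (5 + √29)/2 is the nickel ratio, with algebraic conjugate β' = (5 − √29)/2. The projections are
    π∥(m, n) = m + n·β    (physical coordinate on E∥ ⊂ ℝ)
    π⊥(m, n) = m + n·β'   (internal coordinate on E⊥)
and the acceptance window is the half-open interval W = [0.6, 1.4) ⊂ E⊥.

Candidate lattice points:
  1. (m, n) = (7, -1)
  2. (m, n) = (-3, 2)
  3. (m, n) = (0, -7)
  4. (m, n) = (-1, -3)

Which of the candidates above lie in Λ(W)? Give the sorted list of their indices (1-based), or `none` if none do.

3

Numerically β ≈ 5.19258 and β' = −1/β ≈ -0.19258.
candidate 1: (m,n)=(7,-1) → π∥ = 7-1·β ≈ 1.80742, π⊥ = 7-1·β' ≈ 7.19258 ∉ [0.6, 1.4) ⇒ out
candidate 2: (m,n)=(-3,2) → π∥ = -3+2·β ≈ 7.38516, π⊥ = -3+2·β' ≈ -3.38516 ∉ [0.6, 1.4) ⇒ out
candidate 3: (m,n)=(0,-7) → π∥ = 0-7·β ≈ -36.34808, π⊥ = 0-7·β' ≈ 1.34808 ∈ [0.6, 1.4) ⇒ IN Λ
candidate 4: (m,n)=(-1,-3) → π∥ = -1-3·β ≈ -16.57775, π⊥ = -1-3·β' ≈ -0.42225 ∉ [0.6, 1.4) ⇒ out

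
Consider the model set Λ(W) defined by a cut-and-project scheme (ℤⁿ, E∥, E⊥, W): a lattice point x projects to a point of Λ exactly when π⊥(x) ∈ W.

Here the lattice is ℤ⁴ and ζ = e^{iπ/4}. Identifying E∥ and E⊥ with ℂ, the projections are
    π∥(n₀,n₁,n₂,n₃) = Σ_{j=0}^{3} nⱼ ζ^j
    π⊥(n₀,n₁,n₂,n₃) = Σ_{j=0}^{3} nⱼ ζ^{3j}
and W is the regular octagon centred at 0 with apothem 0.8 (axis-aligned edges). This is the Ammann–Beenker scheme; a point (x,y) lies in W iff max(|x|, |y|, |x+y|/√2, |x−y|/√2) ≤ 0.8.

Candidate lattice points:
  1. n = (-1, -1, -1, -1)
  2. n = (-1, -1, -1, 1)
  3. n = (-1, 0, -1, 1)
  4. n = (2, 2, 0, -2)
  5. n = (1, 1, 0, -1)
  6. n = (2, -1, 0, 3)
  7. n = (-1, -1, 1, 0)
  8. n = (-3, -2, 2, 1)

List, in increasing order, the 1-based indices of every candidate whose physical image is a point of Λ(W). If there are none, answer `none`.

5

With ζ = e^{iπ/4} the internal vectors are ζ^0,ζ^3,ζ^6,ζ^9.
#1 (-1, -1, -1, -1): internal (-1.0000, -0.4142); octagon support 1.0000 vs apothem 0.8 → ∉ W
#2 (-1, -1, -1, 1): internal (0.4142, 1.0000); octagon support 1.0000 vs apothem 0.8 → ∉ W
#3 (-1, 0, -1, 1): internal (-0.2929, 1.7071); octagon support 1.7071 vs apothem 0.8 → ∉ W
#4 (2, 2, 0, -2): internal (-0.8284, 0.0000); octagon support 0.8284 vs apothem 0.8 → ∉ W
#5 (1, 1, 0, -1): internal (-0.4142, 0.0000); octagon support 0.4142 vs apothem 0.8 → ∈ W
#6 (2, -1, 0, 3): internal (4.8284, 1.4142); octagon support 4.8284 vs apothem 0.8 → ∉ W
#7 (-1, -1, 1, 0): internal (-0.2929, -1.7071); octagon support 1.7071 vs apothem 0.8 → ∉ W
#8 (-3, -2, 2, 1): internal (-0.8787, -2.7071); octagon support 2.7071 vs apothem 0.8 → ∉ W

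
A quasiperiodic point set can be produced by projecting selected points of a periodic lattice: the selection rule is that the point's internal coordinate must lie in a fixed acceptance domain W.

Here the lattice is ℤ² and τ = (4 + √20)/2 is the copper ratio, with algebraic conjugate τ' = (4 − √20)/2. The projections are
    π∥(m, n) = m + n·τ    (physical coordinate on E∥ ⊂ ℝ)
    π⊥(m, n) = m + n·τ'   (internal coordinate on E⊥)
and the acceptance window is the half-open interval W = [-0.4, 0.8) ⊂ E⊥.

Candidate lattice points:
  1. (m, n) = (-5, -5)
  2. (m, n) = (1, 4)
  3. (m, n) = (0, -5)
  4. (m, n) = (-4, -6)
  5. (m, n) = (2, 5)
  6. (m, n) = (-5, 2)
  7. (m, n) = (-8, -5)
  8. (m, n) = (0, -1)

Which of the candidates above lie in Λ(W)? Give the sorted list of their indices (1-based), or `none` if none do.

Compute τ' = (4−√20)/2 = -0.2361, so π⊥(m,n) = m -0.2361·n.
#1 (-5,-5): internal coord -5 + (-5)·τ' = -3.8197; -3.8197 ∉ [-0.4, 0.8) → out
#2 (1,4): internal coord 1 + (4)·τ' = +0.0557; +0.0557 ∈ [-0.4, 0.8) → IN Λ
#3 (0,-5): internal coord 0 + (-5)·τ' = +1.1803; +1.1803 ∉ [-0.4, 0.8) → out
#4 (-4,-6): internal coord -4 + (-6)·τ' = -2.5836; -2.5836 ∉ [-0.4, 0.8) → out
#5 (2,5): internal coord 2 + (5)·τ' = +0.8197; +0.8197 ∉ [-0.4, 0.8) → out
#6 (-5,2): internal coord -5 + (2)·τ' = -5.4721; -5.4721 ∉ [-0.4, 0.8) → out
#7 (-8,-5): internal coord -8 + (-5)·τ' = -6.8197; -6.8197 ∉ [-0.4, 0.8) → out
#8 (0,-1): internal coord 0 + (-1)·τ' = +0.2361; +0.2361 ∈ [-0.4, 0.8) → IN Λ

2, 8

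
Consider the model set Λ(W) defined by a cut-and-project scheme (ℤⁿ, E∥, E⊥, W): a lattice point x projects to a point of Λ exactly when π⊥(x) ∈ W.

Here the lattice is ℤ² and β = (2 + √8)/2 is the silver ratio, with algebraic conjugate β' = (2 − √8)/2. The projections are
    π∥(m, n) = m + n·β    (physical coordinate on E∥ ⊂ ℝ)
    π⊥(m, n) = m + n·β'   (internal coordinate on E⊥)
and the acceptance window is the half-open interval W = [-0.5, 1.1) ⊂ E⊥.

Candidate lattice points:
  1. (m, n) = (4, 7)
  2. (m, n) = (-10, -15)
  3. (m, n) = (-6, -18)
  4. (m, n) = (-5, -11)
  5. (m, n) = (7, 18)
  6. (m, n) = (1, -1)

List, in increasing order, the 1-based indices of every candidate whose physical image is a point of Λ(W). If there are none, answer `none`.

Numerically β ≈ 2.4142 and β' = −1/β ≈ -0.4142.
#1 (4,7): internal coord 4 + (7)·β' = +1.1005; +1.1005 ∉ [-0.5, 1.1) → out
#2 (-10,-15): internal coord -10 + (-15)·β' = -3.7868; -3.7868 ∉ [-0.5, 1.1) → out
#3 (-6,-18): internal coord -6 + (-18)·β' = +1.4558; +1.4558 ∉ [-0.5, 1.1) → out
#4 (-5,-11): internal coord -5 + (-11)·β' = -0.4437; -0.4437 ∈ [-0.5, 1.1) → IN Λ
#5 (7,18): internal coord 7 + (18)·β' = -0.4558; -0.4558 ∈ [-0.5, 1.1) → IN Λ
#6 (1,-1): internal coord 1 + (-1)·β' = +1.4142; +1.4142 ∉ [-0.5, 1.1) → out

4, 5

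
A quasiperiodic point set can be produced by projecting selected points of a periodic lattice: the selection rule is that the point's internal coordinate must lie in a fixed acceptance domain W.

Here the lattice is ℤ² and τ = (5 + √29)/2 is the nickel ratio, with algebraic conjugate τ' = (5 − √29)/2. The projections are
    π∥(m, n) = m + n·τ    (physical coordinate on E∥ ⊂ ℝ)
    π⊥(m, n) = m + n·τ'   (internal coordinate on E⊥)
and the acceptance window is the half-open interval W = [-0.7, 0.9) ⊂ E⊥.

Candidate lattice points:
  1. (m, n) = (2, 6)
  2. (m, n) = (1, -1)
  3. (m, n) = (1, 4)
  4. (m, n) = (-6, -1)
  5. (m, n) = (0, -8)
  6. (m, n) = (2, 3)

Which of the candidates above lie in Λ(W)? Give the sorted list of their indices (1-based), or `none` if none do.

Numerically τ ≈ 5.19258 and τ' = −1/τ ≈ -0.19258.
[1] lift (2,6): star map gives 0.84451; window check -0.7 ≤ 0.84451 < 0.9 is true → IN Λ
[2] lift (1,-1): star map gives 1.19258; window check -0.7 ≤ 1.19258 < 0.9 is false → out
[3] lift (1,4): star map gives 0.22967; window check -0.7 ≤ 0.22967 < 0.9 is true → IN Λ
[4] lift (-6,-1): star map gives -5.80742; window check -0.7 ≤ -5.80742 < 0.9 is false → out
[5] lift (0,-8): star map gives 1.54066; window check -0.7 ≤ 1.54066 < 0.9 is false → out
[6] lift (2,3): star map gives 1.42225; window check -0.7 ≤ 1.42225 < 0.9 is false → out

1, 3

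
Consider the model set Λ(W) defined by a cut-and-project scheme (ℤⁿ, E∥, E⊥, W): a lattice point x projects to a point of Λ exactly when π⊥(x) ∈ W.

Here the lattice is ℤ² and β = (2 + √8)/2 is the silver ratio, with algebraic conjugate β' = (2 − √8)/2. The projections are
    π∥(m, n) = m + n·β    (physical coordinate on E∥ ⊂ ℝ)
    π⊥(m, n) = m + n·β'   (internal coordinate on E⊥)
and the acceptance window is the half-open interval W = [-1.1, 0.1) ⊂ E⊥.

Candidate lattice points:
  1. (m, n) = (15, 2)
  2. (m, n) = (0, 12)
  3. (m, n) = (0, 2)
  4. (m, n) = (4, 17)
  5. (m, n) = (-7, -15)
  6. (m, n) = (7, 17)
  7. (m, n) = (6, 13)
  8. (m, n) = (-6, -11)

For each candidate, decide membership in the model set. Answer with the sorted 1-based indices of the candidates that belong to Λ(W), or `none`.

3, 5, 6

Numerically β ≈ 2.4142 and β' = −1/β ≈ -0.4142.
#1 (15,2): internal coord 15 + (2)·β' = +14.1716; +14.1716 ∉ [-1.1, 0.1) → out
#2 (0,12): internal coord 0 + (12)·β' = -4.9706; -4.9706 ∉ [-1.1, 0.1) → out
#3 (0,2): internal coord 0 + (2)·β' = -0.8284; -0.8284 ∈ [-1.1, 0.1) → IN Λ
#4 (4,17): internal coord 4 + (17)·β' = -3.0416; -3.0416 ∉ [-1.1, 0.1) → out
#5 (-7,-15): internal coord -7 + (-15)·β' = -0.7868; -0.7868 ∈ [-1.1, 0.1) → IN Λ
#6 (7,17): internal coord 7 + (17)·β' = -0.0416; -0.0416 ∈ [-1.1, 0.1) → IN Λ
#7 (6,13): internal coord 6 + (13)·β' = +0.6152; +0.6152 ∉ [-1.1, 0.1) → out
#8 (-6,-11): internal coord -6 + (-11)·β' = -1.4437; -1.4437 ∉ [-1.1, 0.1) → out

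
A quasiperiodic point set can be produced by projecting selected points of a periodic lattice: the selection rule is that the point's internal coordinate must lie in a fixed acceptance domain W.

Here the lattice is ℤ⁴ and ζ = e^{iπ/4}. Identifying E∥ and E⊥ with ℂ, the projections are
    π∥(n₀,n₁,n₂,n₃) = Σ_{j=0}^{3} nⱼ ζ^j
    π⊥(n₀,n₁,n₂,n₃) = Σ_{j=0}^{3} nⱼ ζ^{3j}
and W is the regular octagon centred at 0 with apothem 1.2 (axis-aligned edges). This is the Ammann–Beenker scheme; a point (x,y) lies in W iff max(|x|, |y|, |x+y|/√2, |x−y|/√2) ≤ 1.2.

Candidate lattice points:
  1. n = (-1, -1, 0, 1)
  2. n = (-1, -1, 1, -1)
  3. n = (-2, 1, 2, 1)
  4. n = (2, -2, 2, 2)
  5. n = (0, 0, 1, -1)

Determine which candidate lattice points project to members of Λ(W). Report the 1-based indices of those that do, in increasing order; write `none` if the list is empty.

With ζ = e^{iπ/4} the internal vectors are ζ^0,ζ^3,ζ^6,ζ^9.
candidate 1: n = (-1, -1, 0, 1) → π⊥ ≈ (+0.414214, +0.000000); max(|x|,|y|,|x±y|/√2) = 0.414214 ≤ 1.2 ⇒ ∈ W
candidate 2: n = (-1, -1, 1, -1) → π⊥ ≈ (-1.000000, -2.414214); max(|x|,|y|,|x±y|/√2) = 2.414214 > 1.2 ⇒ ∉ W
candidate 3: n = (-2, 1, 2, 1) → π⊥ ≈ (-2.000000, -0.585786); max(|x|,|y|,|x±y|/√2) = 2.000000 > 1.2 ⇒ ∉ W
candidate 4: n = (2, -2, 2, 2) → π⊥ ≈ (+4.828427, -2.000000); max(|x|,|y|,|x±y|/√2) = 4.828427 > 1.2 ⇒ ∉ W
candidate 5: n = (0, 0, 1, -1) → π⊥ ≈ (-0.707107, -1.707107); max(|x|,|y|,|x±y|/√2) = 1.707107 > 1.2 ⇒ ∉ W

1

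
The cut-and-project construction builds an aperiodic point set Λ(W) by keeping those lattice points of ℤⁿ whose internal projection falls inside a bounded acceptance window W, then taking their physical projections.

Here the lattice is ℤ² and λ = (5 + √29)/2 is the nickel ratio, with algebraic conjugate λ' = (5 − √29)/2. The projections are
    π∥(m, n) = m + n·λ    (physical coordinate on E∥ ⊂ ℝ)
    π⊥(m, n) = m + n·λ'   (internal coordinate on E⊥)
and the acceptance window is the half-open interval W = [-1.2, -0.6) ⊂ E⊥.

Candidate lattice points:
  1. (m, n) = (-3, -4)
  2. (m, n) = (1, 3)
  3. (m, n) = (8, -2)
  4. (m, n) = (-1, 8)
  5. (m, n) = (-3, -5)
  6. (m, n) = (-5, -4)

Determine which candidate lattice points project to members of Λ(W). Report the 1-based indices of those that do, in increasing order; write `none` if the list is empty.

none

Compute λ' = (5−√29)/2 = -0.192582, so π⊥(m,n) = m -0.192582·n.
candidate 1: (m,n)=(-3,-4) → π∥ = -3-4·λ ≈ -23.770330, π⊥ = -3-4·λ' ≈ -2.229670 ∉ [-1.2, -0.6) ⇒ out
candidate 2: (m,n)=(1,3) → π∥ = 1+3·λ ≈ 16.577747, π⊥ = 1+3·λ' ≈ 0.422253 ∉ [-1.2, -0.6) ⇒ out
candidate 3: (m,n)=(8,-2) → π∥ = 8-2·λ ≈ -2.385165, π⊥ = 8-2·λ' ≈ 8.385165 ∉ [-1.2, -0.6) ⇒ out
candidate 4: (m,n)=(-1,8) → π∥ = -1+8·λ ≈ 40.540659, π⊥ = -1+8·λ' ≈ -2.540659 ∉ [-1.2, -0.6) ⇒ out
candidate 5: (m,n)=(-3,-5) → π∥ = -3-5·λ ≈ -28.962912, π⊥ = -3-5·λ' ≈ -2.037088 ∉ [-1.2, -0.6) ⇒ out
candidate 6: (m,n)=(-5,-4) → π∥ = -5-4·λ ≈ -25.770330, π⊥ = -5-4·λ' ≈ -4.229670 ∉ [-1.2, -0.6) ⇒ out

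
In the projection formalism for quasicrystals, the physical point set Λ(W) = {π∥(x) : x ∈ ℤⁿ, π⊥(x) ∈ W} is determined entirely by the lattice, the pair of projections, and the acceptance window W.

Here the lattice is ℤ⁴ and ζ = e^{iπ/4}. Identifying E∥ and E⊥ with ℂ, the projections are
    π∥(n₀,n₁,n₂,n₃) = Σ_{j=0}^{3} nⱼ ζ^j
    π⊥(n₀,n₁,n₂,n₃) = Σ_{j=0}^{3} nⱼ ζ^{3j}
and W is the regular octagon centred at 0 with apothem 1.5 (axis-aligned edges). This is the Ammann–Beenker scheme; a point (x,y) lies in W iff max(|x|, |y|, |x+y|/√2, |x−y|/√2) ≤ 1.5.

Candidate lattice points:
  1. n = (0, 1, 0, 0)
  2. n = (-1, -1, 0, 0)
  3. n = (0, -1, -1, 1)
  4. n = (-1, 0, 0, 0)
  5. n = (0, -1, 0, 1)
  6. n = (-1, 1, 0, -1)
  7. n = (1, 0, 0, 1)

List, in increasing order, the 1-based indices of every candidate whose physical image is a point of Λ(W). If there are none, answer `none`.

π⊥(n) = n₀ + n₁ζ³ + n₂ζ⁶ + n₃ζ⁹ where ζ = e^{iπ/4}.
candidate 1: n = (0, 1, 0, 0) → π⊥ ≈ (-0.707107, +0.707107); max(|x|,|y|,|x±y|/√2) = 1.000000 ≤ 1.5 ⇒ ∈ W
candidate 2: n = (-1, -1, 0, 0) → π⊥ ≈ (-0.292893, -0.707107); max(|x|,|y|,|x±y|/√2) = 0.707107 ≤ 1.5 ⇒ ∈ W
candidate 3: n = (0, -1, -1, 1) → π⊥ ≈ (+1.414214, +1.000000); max(|x|,|y|,|x±y|/√2) = 1.707107 > 1.5 ⇒ ∉ W
candidate 4: n = (-1, 0, 0, 0) → π⊥ ≈ (-1.000000, +0.000000); max(|x|,|y|,|x±y|/√2) = 1.000000 ≤ 1.5 ⇒ ∈ W
candidate 5: n = (0, -1, 0, 1) → π⊥ ≈ (+1.414214, +0.000000); max(|x|,|y|,|x±y|/√2) = 1.414214 ≤ 1.5 ⇒ ∈ W
candidate 6: n = (-1, 1, 0, -1) → π⊥ ≈ (-2.414214, +0.000000); max(|x|,|y|,|x±y|/√2) = 2.414214 > 1.5 ⇒ ∉ W
candidate 7: n = (1, 0, 0, 1) → π⊥ ≈ (+1.707107, +0.707107); max(|x|,|y|,|x±y|/√2) = 1.707107 > 1.5 ⇒ ∉ W

1, 2, 4, 5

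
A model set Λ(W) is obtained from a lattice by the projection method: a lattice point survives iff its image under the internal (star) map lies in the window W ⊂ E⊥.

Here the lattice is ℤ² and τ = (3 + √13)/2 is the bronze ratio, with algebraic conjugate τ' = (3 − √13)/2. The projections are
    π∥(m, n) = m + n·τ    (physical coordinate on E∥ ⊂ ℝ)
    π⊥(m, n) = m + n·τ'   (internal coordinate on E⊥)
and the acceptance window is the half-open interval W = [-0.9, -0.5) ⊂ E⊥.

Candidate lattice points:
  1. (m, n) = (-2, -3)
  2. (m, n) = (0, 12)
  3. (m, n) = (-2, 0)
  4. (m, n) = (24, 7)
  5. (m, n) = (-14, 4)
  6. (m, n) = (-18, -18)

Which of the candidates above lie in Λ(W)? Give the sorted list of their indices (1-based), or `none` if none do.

none

τ' = (3−√13)/2 ≈ -0.302776.
#1 (-2,-3): internal coord -2 + (-3)·τ' = -1.091673; -1.091673 ∉ [-0.9, -0.5) → out
#2 (0,12): internal coord 0 + (12)·τ' = -3.633308; -3.633308 ∉ [-0.9, -0.5) → out
#3 (-2,0): internal coord -2 + (0)·τ' = -2.000000; -2.000000 ∉ [-0.9, -0.5) → out
#4 (24,7): internal coord 24 + (7)·τ' = +21.880571; +21.880571 ∉ [-0.9, -0.5) → out
#5 (-14,4): internal coord -14 + (4)·τ' = -15.211103; -15.211103 ∉ [-0.9, -0.5) → out
#6 (-18,-18): internal coord -18 + (-18)·τ' = -12.550039; -12.550039 ∉ [-0.9, -0.5) → out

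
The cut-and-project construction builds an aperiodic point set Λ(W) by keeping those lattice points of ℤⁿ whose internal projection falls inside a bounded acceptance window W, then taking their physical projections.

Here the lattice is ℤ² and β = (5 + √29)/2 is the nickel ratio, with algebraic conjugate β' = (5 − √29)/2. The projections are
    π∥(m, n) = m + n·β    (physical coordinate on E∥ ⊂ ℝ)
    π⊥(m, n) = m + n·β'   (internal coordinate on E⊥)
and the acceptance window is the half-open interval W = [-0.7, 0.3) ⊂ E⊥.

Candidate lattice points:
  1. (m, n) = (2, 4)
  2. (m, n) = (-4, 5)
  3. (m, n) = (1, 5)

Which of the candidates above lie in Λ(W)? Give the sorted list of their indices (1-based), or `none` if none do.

β' = (5−√29)/2 ≈ -0.192582.
candidate 1: (m,n)=(2,4) → π∥ = 2+4·β ≈ 22.770330, π⊥ = 2+4·β' ≈ 1.229670 ∉ [-0.7, 0.3) ⇒ out
candidate 2: (m,n)=(-4,5) → π∥ = -4+5·β ≈ 21.962912, π⊥ = -4+5·β' ≈ -4.962912 ∉ [-0.7, 0.3) ⇒ out
candidate 3: (m,n)=(1,5) → π∥ = 1+5·β ≈ 26.962912, π⊥ = 1+5·β' ≈ 0.037088 ∈ [-0.7, 0.3) ⇒ IN Λ

3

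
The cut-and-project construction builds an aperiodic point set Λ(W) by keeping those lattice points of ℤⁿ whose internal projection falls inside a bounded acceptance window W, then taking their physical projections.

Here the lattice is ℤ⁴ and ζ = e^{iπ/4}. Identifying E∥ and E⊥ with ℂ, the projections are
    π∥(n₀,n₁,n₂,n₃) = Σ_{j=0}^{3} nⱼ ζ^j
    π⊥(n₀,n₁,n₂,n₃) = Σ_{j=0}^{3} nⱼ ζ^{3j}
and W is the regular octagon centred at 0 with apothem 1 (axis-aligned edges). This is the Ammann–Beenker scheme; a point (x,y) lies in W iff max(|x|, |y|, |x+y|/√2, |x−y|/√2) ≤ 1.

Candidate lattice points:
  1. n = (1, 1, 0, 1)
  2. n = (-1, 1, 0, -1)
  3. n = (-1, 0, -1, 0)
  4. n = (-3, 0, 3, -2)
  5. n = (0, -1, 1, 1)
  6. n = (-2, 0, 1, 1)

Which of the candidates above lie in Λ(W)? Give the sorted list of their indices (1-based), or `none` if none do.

With ζ = e^{iπ/4} the internal vectors are ζ^0,ζ^3,ζ^6,ζ^9.
candidate 1: n = (1, 1, 0, 1) → π⊥ ≈ (+1.00000, +1.41421); max(|x|,|y|,|x±y|/√2) = 1.70711 > 1 ⇒ ∉ W
candidate 2: n = (-1, 1, 0, -1) → π⊥ ≈ (-2.41421, +0.00000); max(|x|,|y|,|x±y|/√2) = 2.41421 > 1 ⇒ ∉ W
candidate 3: n = (-1, 0, -1, 0) → π⊥ ≈ (-1.00000, +1.00000); max(|x|,|y|,|x±y|/√2) = 1.41421 > 1 ⇒ ∉ W
candidate 4: n = (-3, 0, 3, -2) → π⊥ ≈ (-4.41421, -4.41421); max(|x|,|y|,|x±y|/√2) = 6.24264 > 1 ⇒ ∉ W
candidate 5: n = (0, -1, 1, 1) → π⊥ ≈ (+1.41421, -1.00000); max(|x|,|y|,|x±y|/√2) = 1.70711 > 1 ⇒ ∉ W
candidate 6: n = (-2, 0, 1, 1) → π⊥ ≈ (-1.29289, -0.29289); max(|x|,|y|,|x±y|/√2) = 1.29289 > 1 ⇒ ∉ W

none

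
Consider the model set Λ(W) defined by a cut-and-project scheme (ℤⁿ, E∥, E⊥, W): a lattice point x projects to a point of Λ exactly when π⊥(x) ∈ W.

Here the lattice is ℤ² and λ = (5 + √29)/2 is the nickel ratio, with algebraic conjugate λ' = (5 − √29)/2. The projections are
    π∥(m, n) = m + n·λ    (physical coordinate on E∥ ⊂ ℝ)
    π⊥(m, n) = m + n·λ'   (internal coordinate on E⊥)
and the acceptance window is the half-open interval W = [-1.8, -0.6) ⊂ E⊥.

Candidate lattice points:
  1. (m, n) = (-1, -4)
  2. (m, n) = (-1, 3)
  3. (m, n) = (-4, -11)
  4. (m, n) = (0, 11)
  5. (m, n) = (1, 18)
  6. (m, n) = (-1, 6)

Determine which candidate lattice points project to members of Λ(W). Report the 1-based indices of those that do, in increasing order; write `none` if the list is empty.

Compute λ' = (5−√29)/2 = -0.192582, so π⊥(m,n) = m -0.192582·n.
[1] lift (-1,-4): star map gives -0.229670; window check -1.8 ≤ -0.229670 < -0.6 is false → out
[2] lift (-1,3): star map gives -1.577747; window check -1.8 ≤ -1.577747 < -0.6 is true → IN Λ
[3] lift (-4,-11): star map gives -1.881594; window check -1.8 ≤ -1.881594 < -0.6 is false → out
[4] lift (0,11): star map gives -2.118406; window check -1.8 ≤ -2.118406 < -0.6 is false → out
[5] lift (1,18): star map gives -2.466483; window check -1.8 ≤ -2.466483 < -0.6 is false → out
[6] lift (-1,6): star map gives -2.155494; window check -1.8 ≤ -2.155494 < -0.6 is false → out

2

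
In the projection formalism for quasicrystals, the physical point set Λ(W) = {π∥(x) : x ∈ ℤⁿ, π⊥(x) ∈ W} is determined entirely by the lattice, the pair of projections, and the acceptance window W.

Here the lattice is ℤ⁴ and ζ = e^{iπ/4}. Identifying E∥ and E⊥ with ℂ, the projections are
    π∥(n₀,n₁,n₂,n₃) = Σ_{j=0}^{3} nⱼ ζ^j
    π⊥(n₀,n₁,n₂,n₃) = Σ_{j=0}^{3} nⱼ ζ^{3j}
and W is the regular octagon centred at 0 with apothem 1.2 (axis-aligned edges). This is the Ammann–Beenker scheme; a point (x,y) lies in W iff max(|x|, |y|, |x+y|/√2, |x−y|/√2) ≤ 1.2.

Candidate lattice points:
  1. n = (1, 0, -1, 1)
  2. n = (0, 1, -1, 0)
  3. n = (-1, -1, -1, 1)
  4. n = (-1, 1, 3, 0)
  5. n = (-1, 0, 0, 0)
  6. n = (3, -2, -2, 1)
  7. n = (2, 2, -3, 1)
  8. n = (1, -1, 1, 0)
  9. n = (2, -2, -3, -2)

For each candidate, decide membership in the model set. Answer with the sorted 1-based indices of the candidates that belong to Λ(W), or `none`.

3, 5

With ζ = e^{iπ/4} the internal vectors are ζ^0,ζ^3,ζ^6,ζ^9.
#1 (1, 0, -1, 1): internal (1.70711, 1.70711); octagon support 2.41421 vs apothem 1.2 → ∉ W
#2 (0, 1, -1, 0): internal (-0.70711, 1.70711); octagon support 1.70711 vs apothem 1.2 → ∉ W
#3 (-1, -1, -1, 1): internal (0.41421, 1.00000); octagon support 1.00000 vs apothem 1.2 → ∈ W
#4 (-1, 1, 3, 0): internal (-1.70711, -2.29289); octagon support 2.82843 vs apothem 1.2 → ∉ W
#5 (-1, 0, 0, 0): internal (-1.00000, 0.00000); octagon support 1.00000 vs apothem 1.2 → ∈ W
#6 (3, -2, -2, 1): internal (5.12132, 1.29289); octagon support 5.12132 vs apothem 1.2 → ∉ W
#7 (2, 2, -3, 1): internal (1.29289, 5.12132); octagon support 5.12132 vs apothem 1.2 → ∉ W
#8 (1, -1, 1, 0): internal (1.70711, -1.70711); octagon support 2.41421 vs apothem 1.2 → ∉ W
#9 (2, -2, -3, -2): internal (2.00000, 0.17157); octagon support 2.00000 vs apothem 1.2 → ∉ W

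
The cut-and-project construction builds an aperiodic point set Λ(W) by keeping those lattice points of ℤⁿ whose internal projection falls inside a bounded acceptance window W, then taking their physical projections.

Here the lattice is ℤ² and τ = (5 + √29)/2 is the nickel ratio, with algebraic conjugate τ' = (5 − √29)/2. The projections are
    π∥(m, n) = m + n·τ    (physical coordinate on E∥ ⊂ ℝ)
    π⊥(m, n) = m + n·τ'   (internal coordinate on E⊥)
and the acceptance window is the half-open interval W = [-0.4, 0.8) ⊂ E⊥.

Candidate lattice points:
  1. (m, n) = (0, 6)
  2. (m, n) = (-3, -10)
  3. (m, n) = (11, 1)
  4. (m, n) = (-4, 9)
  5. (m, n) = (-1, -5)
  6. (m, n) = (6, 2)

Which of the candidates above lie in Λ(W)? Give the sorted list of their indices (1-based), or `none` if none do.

τ' = (5−√29)/2 ≈ -0.1926.
#1 (0,6): internal coord 0 + (6)·τ' = -1.1555; -1.1555 ∉ [-0.4, 0.8) → out
#2 (-3,-10): internal coord -3 + (-10)·τ' = -1.0742; -1.0742 ∉ [-0.4, 0.8) → out
#3 (11,1): internal coord 11 + (1)·τ' = +10.8074; +10.8074 ∉ [-0.4, 0.8) → out
#4 (-4,9): internal coord -4 + (9)·τ' = -5.7332; -5.7332 ∉ [-0.4, 0.8) → out
#5 (-1,-5): internal coord -1 + (-5)·τ' = -0.0371; -0.0371 ∈ [-0.4, 0.8) → IN Λ
#6 (6,2): internal coord 6 + (2)·τ' = +5.6148; +5.6148 ∉ [-0.4, 0.8) → out

5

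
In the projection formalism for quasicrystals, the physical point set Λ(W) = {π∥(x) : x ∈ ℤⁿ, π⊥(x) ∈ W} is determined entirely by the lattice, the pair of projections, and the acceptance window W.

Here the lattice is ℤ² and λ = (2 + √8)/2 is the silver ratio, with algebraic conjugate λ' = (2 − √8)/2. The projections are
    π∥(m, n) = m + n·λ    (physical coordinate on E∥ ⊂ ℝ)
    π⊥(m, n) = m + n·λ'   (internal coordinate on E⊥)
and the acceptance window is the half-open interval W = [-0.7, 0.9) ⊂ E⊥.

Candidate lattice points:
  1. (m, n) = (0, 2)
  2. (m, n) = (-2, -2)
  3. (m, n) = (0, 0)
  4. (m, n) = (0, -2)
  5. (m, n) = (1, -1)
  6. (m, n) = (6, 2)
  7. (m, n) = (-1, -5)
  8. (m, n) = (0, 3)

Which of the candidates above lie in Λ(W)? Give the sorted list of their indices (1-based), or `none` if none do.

3, 4

Numerically λ ≈ 2.414214 and λ' = −1/λ ≈ -0.414214.
#1 (0,2): internal coord 0 + (2)·λ' = -0.828427; -0.828427 ∉ [-0.7, 0.9) → out
#2 (-2,-2): internal coord -2 + (-2)·λ' = -1.171573; -1.171573 ∉ [-0.7, 0.9) → out
#3 (0,0): internal coord 0 + (0)·λ' = +0.000000; +0.000000 ∈ [-0.7, 0.9) → IN Λ
#4 (0,-2): internal coord 0 + (-2)·λ' = +0.828427; +0.828427 ∈ [-0.7, 0.9) → IN Λ
#5 (1,-1): internal coord 1 + (-1)·λ' = +1.414214; +1.414214 ∉ [-0.7, 0.9) → out
#6 (6,2): internal coord 6 + (2)·λ' = +5.171573; +5.171573 ∉ [-0.7, 0.9) → out
#7 (-1,-5): internal coord -1 + (-5)·λ' = +1.071068; +1.071068 ∉ [-0.7, 0.9) → out
#8 (0,3): internal coord 0 + (3)·λ' = -1.242641; -1.242641 ∉ [-0.7, 0.9) → out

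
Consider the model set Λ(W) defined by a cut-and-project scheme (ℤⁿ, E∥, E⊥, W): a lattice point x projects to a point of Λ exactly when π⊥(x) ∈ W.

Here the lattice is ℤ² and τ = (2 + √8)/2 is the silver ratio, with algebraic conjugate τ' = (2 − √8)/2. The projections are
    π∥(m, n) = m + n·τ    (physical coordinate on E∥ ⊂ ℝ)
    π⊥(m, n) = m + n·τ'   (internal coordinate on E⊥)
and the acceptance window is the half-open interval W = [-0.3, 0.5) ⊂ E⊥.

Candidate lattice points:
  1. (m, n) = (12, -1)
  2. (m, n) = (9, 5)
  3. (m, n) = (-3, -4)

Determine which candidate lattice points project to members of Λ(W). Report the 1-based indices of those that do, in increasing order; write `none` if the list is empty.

none

Numerically τ ≈ 2.4142 and τ' = −1/τ ≈ -0.4142.
candidate 1: (m,n)=(12,-1) → π∥ = 12-1·τ ≈ 9.5858, π⊥ = 12-1·τ' ≈ 12.4142 ∉ [-0.3, 0.5) ⇒ out
candidate 2: (m,n)=(9,5) → π∥ = 9+5·τ ≈ 21.0711, π⊥ = 9+5·τ' ≈ 6.9289 ∉ [-0.3, 0.5) ⇒ out
candidate 3: (m,n)=(-3,-4) → π∥ = -3-4·τ ≈ -12.6569, π⊥ = -3-4·τ' ≈ -1.3431 ∉ [-0.3, 0.5) ⇒ out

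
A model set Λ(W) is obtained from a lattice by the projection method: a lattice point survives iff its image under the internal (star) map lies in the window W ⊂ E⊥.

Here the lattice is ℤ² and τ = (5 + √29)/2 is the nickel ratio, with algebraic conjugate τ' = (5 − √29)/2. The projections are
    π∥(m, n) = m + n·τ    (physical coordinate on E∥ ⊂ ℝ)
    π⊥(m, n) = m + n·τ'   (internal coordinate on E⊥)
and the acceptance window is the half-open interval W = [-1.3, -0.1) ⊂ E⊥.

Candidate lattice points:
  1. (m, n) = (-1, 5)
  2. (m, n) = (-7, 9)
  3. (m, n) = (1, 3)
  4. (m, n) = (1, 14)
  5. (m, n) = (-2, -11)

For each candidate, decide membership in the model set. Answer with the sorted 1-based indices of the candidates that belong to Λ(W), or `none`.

none

Numerically τ ≈ 5.192582 and τ' = −1/τ ≈ -0.192582.
candidate 1: (m,n)=(-1,5) → π∥ = -1+5·τ ≈ 24.962912, π⊥ = -1+5·τ' ≈ -1.962912 ∉ [-1.3, -0.1) ⇒ out
candidate 2: (m,n)=(-7,9) → π∥ = -7+9·τ ≈ 39.733242, π⊥ = -7+9·τ' ≈ -8.733242 ∉ [-1.3, -0.1) ⇒ out
candidate 3: (m,n)=(1,3) → π∥ = 1+3·τ ≈ 16.577747, π⊥ = 1+3·τ' ≈ 0.422253 ∉ [-1.3, -0.1) ⇒ out
candidate 4: (m,n)=(1,14) → π∥ = 1+14·τ ≈ 73.696154, π⊥ = 1+14·τ' ≈ -1.696154 ∉ [-1.3, -0.1) ⇒ out
candidate 5: (m,n)=(-2,-11) → π∥ = -2-11·τ ≈ -59.118406, π⊥ = -2-11·τ' ≈ 0.118406 ∉ [-1.3, -0.1) ⇒ out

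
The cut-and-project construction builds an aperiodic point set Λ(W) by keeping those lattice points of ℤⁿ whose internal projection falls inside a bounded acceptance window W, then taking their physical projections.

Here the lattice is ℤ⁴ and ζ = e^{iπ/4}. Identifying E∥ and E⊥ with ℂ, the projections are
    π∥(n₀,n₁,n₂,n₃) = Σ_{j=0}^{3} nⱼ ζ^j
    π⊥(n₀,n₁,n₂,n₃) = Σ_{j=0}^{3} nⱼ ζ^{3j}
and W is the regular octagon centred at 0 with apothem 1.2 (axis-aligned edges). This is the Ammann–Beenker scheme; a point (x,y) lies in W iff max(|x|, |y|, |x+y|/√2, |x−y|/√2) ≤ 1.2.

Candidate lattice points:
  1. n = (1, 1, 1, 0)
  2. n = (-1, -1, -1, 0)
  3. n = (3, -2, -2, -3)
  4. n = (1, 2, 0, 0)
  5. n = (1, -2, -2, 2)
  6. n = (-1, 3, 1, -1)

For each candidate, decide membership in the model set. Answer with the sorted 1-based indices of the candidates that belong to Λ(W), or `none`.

1, 2

π⊥(n) = n₀ + n₁ζ³ + n₂ζ⁶ + n₃ζ⁹ where ζ = e^{iπ/4}.
candidate 1: n = (1, 1, 1, 0) → π⊥ ≈ (+0.292893, -0.292893); max(|x|,|y|,|x±y|/√2) = 0.414214 ≤ 1.2 ⇒ ∈ W
candidate 2: n = (-1, -1, -1, 0) → π⊥ ≈ (-0.292893, +0.292893); max(|x|,|y|,|x±y|/√2) = 0.414214 ≤ 1.2 ⇒ ∈ W
candidate 3: n = (3, -2, -2, -3) → π⊥ ≈ (+2.292893, -1.535534); max(|x|,|y|,|x±y|/√2) = 2.707107 > 1.2 ⇒ ∉ W
candidate 4: n = (1, 2, 0, 0) → π⊥ ≈ (-0.414214, +1.414214); max(|x|,|y|,|x±y|/√2) = 1.414214 > 1.2 ⇒ ∉ W
candidate 5: n = (1, -2, -2, 2) → π⊥ ≈ (+3.828427, +2.000000); max(|x|,|y|,|x±y|/√2) = 4.121320 > 1.2 ⇒ ∉ W
candidate 6: n = (-1, 3, 1, -1) → π⊥ ≈ (-3.828427, +0.414214); max(|x|,|y|,|x±y|/√2) = 3.828427 > 1.2 ⇒ ∉ W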